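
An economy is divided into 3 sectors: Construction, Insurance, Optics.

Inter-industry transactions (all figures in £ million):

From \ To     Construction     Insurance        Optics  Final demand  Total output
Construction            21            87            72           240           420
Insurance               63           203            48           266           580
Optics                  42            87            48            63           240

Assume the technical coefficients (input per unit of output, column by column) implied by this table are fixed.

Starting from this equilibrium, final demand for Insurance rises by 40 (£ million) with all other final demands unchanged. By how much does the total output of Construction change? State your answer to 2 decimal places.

Δx_1 = 15.78

Technical coefficients a_ij = z_ij / X_j:
  a_11 = 21/420 = 0.05, a_21 = 63/420 = 0.15, a_31 = 42/420 = 0.10
  a_12 = 87/580 = 0.15, a_22 = 203/580 = 0.35, a_32 = 87/580 = 0.15
  a_13 = 72/240 = 0.30, a_23 = 48/240 = 0.20, a_33 = 48/240 = 0.20
I − A =
  [   0.95    -0.15    -0.30]
  [  -0.15     0.65    -0.20]
  [  -0.10    -0.15     0.80]
Cofactors of I−A, C_ij = (−1)^(i+j)·(minor ij) (rows/columns in the sector order above):
  C_11 = (0.65)(0.80) − (-0.20)(-0.15) = 0.4900
  C_12 = −[(-0.15)(0.80) − (-0.20)(-0.10)] = 0.1400
  C_13 = (-0.15)(-0.15) − (0.65)(-0.10) = 0.0875
  C_21 = −[(-0.15)(0.80) − (-0.30)(-0.15)] = 0.1650
  C_22 = (0.95)(0.80) − (-0.30)(-0.10) = 0.7300
  C_23 = −[(0.95)(-0.15) − (-0.15)(-0.10)] = 0.1575
  C_31 = (-0.15)(-0.20) − (-0.30)(0.65) = 0.2250
  C_32 = −[(0.95)(-0.20) − (-0.30)(-0.15)] = 0.2350
  C_33 = (0.95)(0.65) − (-0.15)(-0.15) = 0.5950
det(I−A) = Σ_j (I−A)_1j·C_1j = (0.95)(0.4900) + (-0.15)(0.1400) + (-0.30)(0.0875) = 0.41825
adj(I−A) = Cᵀ =
  [ 0.4900   0.1650   0.2250]
  [ 0.1400   0.7300   0.2350]
  [ 0.0875   0.1575   0.5950]
(I − A)⁻¹ = adj(I−A) / det(I−A) ≈
  [   1.1715     0.3945     0.5380]
  [   0.3347     1.7454     0.5619]
  [   0.2092     0.3766     1.4226]
Δx = (I − A)⁻¹ Δd with Δd having +40 in the Insurance component and 0 elsewhere.
So Δx_1 = L_12 · (+40), where L_12 = adj(I−A)_12 / det(I−A) = 0.1650 / 0.41825.
Δx_1 = 0.1650 × (+40) / 0.41825 = 6.60 / 0.41825 ≈ 15.78.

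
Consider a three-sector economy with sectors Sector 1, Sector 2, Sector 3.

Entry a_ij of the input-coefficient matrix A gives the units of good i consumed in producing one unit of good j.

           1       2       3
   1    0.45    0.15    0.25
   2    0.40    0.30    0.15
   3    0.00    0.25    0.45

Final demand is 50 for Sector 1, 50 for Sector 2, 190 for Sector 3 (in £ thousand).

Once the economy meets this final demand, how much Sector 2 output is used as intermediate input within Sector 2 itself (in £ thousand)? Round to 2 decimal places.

z_22 = 137.01

I − A =
  [   0.55    -0.15    -0.25]
  [  -0.40     0.70    -0.15]
  [   0.00    -0.25     0.55]
Cofactors of I−A, C_ij = (−1)^(i+j)·(minor ij) (rows/columns in the sector order above):
  C_11 = (0.70)(0.55) − (-0.15)(-0.25) = 0.3475
  C_12 = −[(-0.40)(0.55) − (-0.15)(0.00)] = 0.2200
  C_13 = (-0.40)(-0.25) − (0.70)(0.00) = 0.1000
  C_21 = −[(-0.15)(0.55) − (-0.25)(-0.25)] = 0.1450
  C_22 = (0.55)(0.55) − (-0.25)(0.00) = 0.3025
  C_23 = −[(0.55)(-0.25) − (-0.15)(0.00)] = 0.1375
  C_31 = (-0.15)(-0.15) − (-0.25)(0.70) = 0.1975
  C_32 = −[(0.55)(-0.15) − (-0.25)(-0.40)] = 0.1825
  C_33 = (0.55)(0.70) − (-0.15)(-0.40) = 0.3250
det(I−A) = Σ_j (I−A)_1j·C_1j = (0.55)(0.3475) + (-0.15)(0.2200) + (-0.25)(0.1000) = 0.133125
adj(I−A) = Cᵀ =
  [ 0.3475   0.1450   0.1975]
  [ 0.2200   0.3025   0.1825]
  [ 0.1000   0.1375   0.3250]
(I − A)⁻¹ = adj(I−A) / det(I−A) ≈
  [   2.6103     1.0892     1.4836]
  [   1.6526     2.2723     1.3709]
  [   0.7512     1.0329     2.4413]
First solve x = (I − A)⁻¹ d = adj(I−A)·d / det(I−A); in particular x_2 = (0.2200·50 + 0.3025·50 + 0.1825·190) / 0.133125 = 60.80 / 0.133125 ≈ 456.7136.
Intermediate flow from 2 to 2: z_22 = a_22 · x_2 = 0.30 × 60.80 / 0.133125 = 18.24 / 0.133125 ≈ 137.01.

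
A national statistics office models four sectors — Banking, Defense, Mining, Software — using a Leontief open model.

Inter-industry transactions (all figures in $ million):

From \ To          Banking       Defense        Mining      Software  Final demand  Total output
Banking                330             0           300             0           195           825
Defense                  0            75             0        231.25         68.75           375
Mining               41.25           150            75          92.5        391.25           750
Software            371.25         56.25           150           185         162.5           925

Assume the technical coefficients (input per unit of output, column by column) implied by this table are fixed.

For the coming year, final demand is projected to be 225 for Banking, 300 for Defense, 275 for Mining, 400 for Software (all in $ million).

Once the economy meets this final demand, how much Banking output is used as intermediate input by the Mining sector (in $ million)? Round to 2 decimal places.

Technical coefficients a_ij = z_ij / X_j:
  a_11 = 330/825 = 0.40, a_21 = 0/825 = 0.00, a_31 = 41.25/825 = 0.05, a_41 = 371.25/825 = 0.45
  a_12 = 0/375 = 0.00, a_22 = 75/375 = 0.20, a_32 = 150/375 = 0.40, a_42 = 56.25/375 = 0.15
  a_13 = 300/750 = 0.40, a_23 = 0/750 = 0.00, a_33 = 75/750 = 0.10, a_43 = 150/750 = 0.20
  a_14 = 0/925 = 0.00, a_24 = 231.25/925 = 0.25, a_34 = 92.5/925 = 0.10, a_44 = 185/925 = 0.20
I − A =
  [   0.60     0.00    -0.40     0.00]
  [   0.00     0.80     0.00    -0.25]
  [  -0.05    -0.40     0.90    -0.10]
  [  -0.45    -0.15    -0.20     0.80]
Compute the cofactors C_ij = (−1)^(i+j)·(3×3 minor ij) of I−A; the adjugate is their transpose:
adj(I−A) = Cᵀ =
  [ 0.506250   0.134000   0.241000   0.072000]
  [ 0.103750   0.386000   0.075000   0.130000]
  [ 0.111125   0.201000   0.361500   0.108000]
  [ 0.332000   0.198000   0.240000   0.416000]
det(I−A) = Σ_j (I−A)_1j·C_1j = (0.60)(0.506250) + (0.00)(0.103750) + (-0.40)(0.111125) + (0.00)(0.332000) = 0.2593
(I − A)⁻¹ = adj(I−A) / det(I−A) ≈
  [   1.9524     0.5168     0.9294     0.2777]
  [   0.4001     1.4886     0.2892     0.5013]
  [   0.4286     0.7752     1.3941     0.4165]
  [   1.2804     0.7636     0.9256     1.6043]
First solve x = (I − A)⁻¹ d = adj(I−A)·d / det(I−A); in particular x_3 = (0.111125·225 + 0.201000·300 + 0.361500·275 + 0.108000·400) / 0.2593 = 227.915625 / 0.2593 ≈ 878.9650.
Intermediate flow from 1 to 3: z_13 = a_13 · x_3 = 0.40 × 227.915625 / 0.2593 = 91.16625 / 0.2593 ≈ 351.59.

z_13 = 351.59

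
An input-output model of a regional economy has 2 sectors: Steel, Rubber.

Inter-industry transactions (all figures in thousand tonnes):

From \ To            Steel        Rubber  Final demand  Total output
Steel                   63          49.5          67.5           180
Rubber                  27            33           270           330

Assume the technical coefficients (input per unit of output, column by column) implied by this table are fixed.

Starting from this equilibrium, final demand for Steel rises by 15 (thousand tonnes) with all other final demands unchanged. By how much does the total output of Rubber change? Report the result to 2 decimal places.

Δx_2 = 4.00

Technical coefficients a_ij = z_ij / X_j:
  a_11 = 63/180 = 0.35, a_21 = 27/180 = 0.15
  a_12 = 49.5/330 = 0.15, a_22 = 33/330 = 0.10
I − A =
  [   0.65    -0.15]
  [  -0.15     0.90]
det(I−A) = (0.65)(0.90) − (-0.15)(-0.15) = 0.5625
adj(I−A) = [[0.90, 0.15], [0.15, 0.65]]
(I − A)⁻¹ = adj(I−A) / det(I−A) ≈
  [   1.6000     0.2667]
  [   0.2667     1.1556]
Δx = (I − A)⁻¹ Δd with Δd having +15 in the Steel component and 0 elsewhere.
So Δx_2 = L_21 · (+15), where L_21 = adj(I−A)_21 / det(I−A) = 0.15 / 0.5625.
Δx_2 = 0.15 × (+15) / 0.5625 = 2.25 / 0.5625 = 4.00.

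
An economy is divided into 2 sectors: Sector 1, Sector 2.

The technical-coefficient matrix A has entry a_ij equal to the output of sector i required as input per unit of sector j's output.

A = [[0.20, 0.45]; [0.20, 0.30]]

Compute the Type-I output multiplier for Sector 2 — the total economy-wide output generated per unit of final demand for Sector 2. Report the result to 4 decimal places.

m_2 = 2.6596

I − A =
  [   0.80    -0.45]
  [  -0.20     0.70]
det(I−A) = (0.80)(0.70) − (-0.45)(-0.20) = 0.4700
adj(I−A) = [[0.70, 0.45], [0.20, 0.80]]
(I − A)⁻¹ = adj(I−A) / det(I−A) ≈
  [   1.48936     0.95745]
  [   0.42553     1.70213]
The output multiplier for sector j is the column-j sum of the Leontief inverse (I − A)⁻¹ = adj(I−A) / det(I−A).
Column 2 of adj(I−A): (0.45, 0.80); det(I−A) = 0.4700.
m_2 = (0.45 + 0.80) / 0.4700 = 1.25 / 0.4700 ≈ 2.6596.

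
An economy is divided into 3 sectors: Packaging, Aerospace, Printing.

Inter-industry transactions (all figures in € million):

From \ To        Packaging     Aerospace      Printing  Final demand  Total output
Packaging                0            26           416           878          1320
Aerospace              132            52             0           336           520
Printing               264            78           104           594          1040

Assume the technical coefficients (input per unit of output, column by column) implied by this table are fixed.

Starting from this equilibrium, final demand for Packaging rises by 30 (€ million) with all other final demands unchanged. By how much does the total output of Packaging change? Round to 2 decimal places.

Technical coefficients a_ij = z_ij / X_j:
  a_11 = 0/1320 = 0.00, a_21 = 132/1320 = 0.10, a_31 = 264/1320 = 0.20
  a_12 = 26/520 = 0.05, a_22 = 52/520 = 0.10, a_32 = 78/520 = 0.15
  a_13 = 416/1040 = 0.40, a_23 = 0/1040 = 0.00, a_33 = 104/1040 = 0.10
I − A =
  [   1.00    -0.05    -0.40]
  [  -0.10     0.90     0.00]
  [  -0.20    -0.15     0.90]
Cofactors of I−A, C_ij = (−1)^(i+j)·(minor ij) (rows/columns in the sector order above):
  C_11 = (0.90)(0.90) − (0.00)(-0.15) = 0.8100
  C_12 = −[(-0.10)(0.90) − (0.00)(-0.20)] = 0.0900
  C_13 = (-0.10)(-0.15) − (0.90)(-0.20) = 0.1950
  C_21 = −[(-0.05)(0.90) − (-0.40)(-0.15)] = 0.1050
  C_22 = (1.00)(0.90) − (-0.40)(-0.20) = 0.8200
  C_23 = −[(1.00)(-0.15) − (-0.05)(-0.20)] = 0.1600
  C_31 = (-0.05)(0.00) − (-0.40)(0.90) = 0.3600
  C_32 = −[(1.00)(0.00) − (-0.40)(-0.10)] = 0.0400
  C_33 = (1.00)(0.90) − (-0.05)(-0.10) = 0.8950
det(I−A) = Σ_j (I−A)_1j·C_1j = (1.00)(0.8100) + (-0.05)(0.0900) + (-0.40)(0.1950) = 0.7275
adj(I−A) = Cᵀ =
  [ 0.8100   0.1050   0.3600]
  [ 0.0900   0.8200   0.0400]
  [ 0.1950   0.1600   0.8950]
(I − A)⁻¹ = adj(I−A) / det(I−A) ≈
  [   1.1134     0.1443     0.4948]
  [   0.1237     1.1271     0.0550]
  [   0.2680     0.2199     1.2302]
Δx = (I − A)⁻¹ Δd with Δd having +30 in the Packaging component and 0 elsewhere.
So Δx_1 = L_11 · (+30), where L_11 = adj(I−A)_11 / det(I−A) = 0.8100 / 0.7275.
Δx_1 = 0.8100 × (+30) / 0.7275 = 24.30 / 0.7275 ≈ 33.40.

Δx_1 = 33.40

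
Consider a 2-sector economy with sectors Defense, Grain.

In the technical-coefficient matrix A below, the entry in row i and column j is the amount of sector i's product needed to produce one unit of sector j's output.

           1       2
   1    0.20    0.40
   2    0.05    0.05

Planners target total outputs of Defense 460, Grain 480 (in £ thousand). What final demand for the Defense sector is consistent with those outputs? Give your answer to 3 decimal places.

d_1 = 176.000

I − A =
  [   0.80    -0.40]
  [  -0.05     0.95]
d = (I − A) x:
  d_1 = (+0.80)·460 + (-0.40)·480 = 176.000
  d_2 = (-0.05)·460 + (+0.95)·480 = 433.000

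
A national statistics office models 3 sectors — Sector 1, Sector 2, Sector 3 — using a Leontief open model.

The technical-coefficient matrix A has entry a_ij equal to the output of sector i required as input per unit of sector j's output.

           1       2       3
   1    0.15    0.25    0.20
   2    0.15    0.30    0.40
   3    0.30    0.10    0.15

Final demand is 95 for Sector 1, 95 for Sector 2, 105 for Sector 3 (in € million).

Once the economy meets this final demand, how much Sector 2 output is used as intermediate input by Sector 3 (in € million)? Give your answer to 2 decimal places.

I − A =
  [   0.85    -0.25    -0.20]
  [  -0.15     0.70    -0.40]
  [  -0.30    -0.10     0.85]
Cofactors of I−A, C_ij = (−1)^(i+j)·(minor ij) (rows/columns in the sector order above):
  C_11 = (0.70)(0.85) − (-0.40)(-0.10) = 0.5550
  C_12 = −[(-0.15)(0.85) − (-0.40)(-0.30)] = 0.2475
  C_13 = (-0.15)(-0.10) − (0.70)(-0.30) = 0.2250
  C_21 = −[(-0.25)(0.85) − (-0.20)(-0.10)] = 0.2325
  C_22 = (0.85)(0.85) − (-0.20)(-0.30) = 0.6625
  C_23 = −[(0.85)(-0.10) − (-0.25)(-0.30)] = 0.1600
  C_31 = (-0.25)(-0.40) − (-0.20)(0.70) = 0.2400
  C_32 = −[(0.85)(-0.40) − (-0.20)(-0.15)] = 0.3700
  C_33 = (0.85)(0.70) − (-0.25)(-0.15) = 0.5575
det(I−A) = Σ_j (I−A)_1j·C_1j = (0.85)(0.5550) + (-0.25)(0.2475) + (-0.20)(0.2250) = 0.364875
adj(I−A) = Cᵀ =
  [ 0.5550   0.2325   0.2400]
  [ 0.2475   0.6625   0.3700]
  [ 0.2250   0.1600   0.5575]
(I − A)⁻¹ = adj(I−A) / det(I−A) ≈
  [   1.5211     0.6372     0.6578]
  [   0.6783     1.8157     1.0140]
  [   0.6166     0.4385     1.5279]
First solve x = (I − A)⁻¹ d = adj(I−A)·d / det(I−A); in particular x_3 = (0.2250·95 + 0.1600·95 + 0.5575·105) / 0.364875 = 95.1125 / 0.364875 ≈ 260.6715.
Intermediate flow from 2 to 3: z_23 = a_23 · x_3 = 0.40 × 95.1125 / 0.364875 = 38.045 / 0.364875 ≈ 104.27.

z_23 = 104.27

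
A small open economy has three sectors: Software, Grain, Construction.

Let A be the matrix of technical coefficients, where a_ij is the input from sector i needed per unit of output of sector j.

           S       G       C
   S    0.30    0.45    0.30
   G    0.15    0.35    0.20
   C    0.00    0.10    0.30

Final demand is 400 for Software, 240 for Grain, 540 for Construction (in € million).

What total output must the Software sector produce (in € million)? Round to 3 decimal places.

I − A =
  [   0.70    -0.45    -0.30]
  [  -0.15     0.65    -0.20]
  [   0.00    -0.10     0.70]
Cofactors of I−A, C_ij = (−1)^(i+j)·(minor ij) (rows/columns in the sector order above):
  C_11 = (0.65)(0.70) − (-0.20)(-0.10) = 0.4350
  C_12 = −[(-0.15)(0.70) − (-0.20)(0.00)] = 0.1050
  C_13 = (-0.15)(-0.10) − (0.65)(0.00) = 0.0150
  C_21 = −[(-0.45)(0.70) − (-0.30)(-0.10)] = 0.3450
  C_22 = (0.70)(0.70) − (-0.30)(0.00) = 0.4900
  C_23 = −[(0.70)(-0.10) − (-0.45)(0.00)] = 0.0700
  C_31 = (-0.45)(-0.20) − (-0.30)(0.65) = 0.2850
  C_32 = −[(0.70)(-0.20) − (-0.30)(-0.15)] = 0.1850
  C_33 = (0.70)(0.65) − (-0.45)(-0.15) = 0.3875
det(I−A) = Σ_j (I−A)_1j·C_1j = (0.70)(0.4350) + (-0.45)(0.1050) + (-0.30)(0.0150) = 0.25275
adj(I−A) = Cᵀ =
  [ 0.4350   0.3450   0.2850]
  [ 0.1050   0.4900   0.1850]
  [ 0.0150   0.0700   0.3875]
(I − A)⁻¹ = adj(I−A) / det(I−A) ≈
  [   1.7211     1.3650     1.1276]
  [   0.4154     1.9387     0.7319]
  [   0.0593     0.2770     1.5331]
x = (I − A)⁻¹ d = adj(I−A)·d / det(I−A), with det(I−A) = 0.25275:
  x_S = (0.4350·400 + 0.3450·240 + 0.2850·540) / 0.25275 = 410.70 / 0.25275 ≈ 1624.926
  x_G = (0.1050·400 + 0.4900·240 + 0.1850·540) / 0.25275 = 259.50 / 0.25275 ≈ 1026.706
  x_C = (0.0150·400 + 0.0700·240 + 0.3875·540) / 0.25275 = 232.05 / 0.25275 ≈ 918.101

x_S = 1624.926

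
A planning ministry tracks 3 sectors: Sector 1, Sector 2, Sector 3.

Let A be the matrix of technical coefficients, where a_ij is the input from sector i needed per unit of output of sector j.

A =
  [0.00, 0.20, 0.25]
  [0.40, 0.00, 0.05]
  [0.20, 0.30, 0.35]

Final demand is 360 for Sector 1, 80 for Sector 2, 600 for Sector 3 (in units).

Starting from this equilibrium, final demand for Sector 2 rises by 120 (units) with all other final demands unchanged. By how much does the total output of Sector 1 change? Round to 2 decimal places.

I − A =
  [   1.00    -0.20    -0.25]
  [  -0.40     1.00    -0.05]
  [  -0.20    -0.30     0.65]
Cofactors of I−A, C_ij = (−1)^(i+j)·(minor ij) (rows/columns in the sector order above):
  C_11 = (1.00)(0.65) − (-0.05)(-0.30) = 0.6350
  C_12 = −[(-0.40)(0.65) − (-0.05)(-0.20)] = 0.2700
  C_13 = (-0.40)(-0.30) − (1.00)(-0.20) = 0.3200
  C_21 = −[(-0.20)(0.65) − (-0.25)(-0.30)] = 0.2050
  C_22 = (1.00)(0.65) − (-0.25)(-0.20) = 0.6000
  C_23 = −[(1.00)(-0.30) − (-0.20)(-0.20)] = 0.3400
  C_31 = (-0.20)(-0.05) − (-0.25)(1.00) = 0.2600
  C_32 = −[(1.00)(-0.05) − (-0.25)(-0.40)] = 0.1500
  C_33 = (1.00)(1.00) − (-0.20)(-0.40) = 0.9200
det(I−A) = Σ_j (I−A)_1j·C_1j = (1.00)(0.6350) + (-0.20)(0.2700) + (-0.25)(0.3200) = 0.5010
adj(I−A) = Cᵀ =
  [ 0.6350   0.2050   0.2600]
  [ 0.2700   0.6000   0.1500]
  [ 0.3200   0.3400   0.9200]
(I − A)⁻¹ = adj(I−A) / det(I−A) ≈
  [   1.2675     0.4092     0.5190]
  [   0.5389     1.1976     0.2994]
  [   0.6387     0.6786     1.8363]
Δx = (I − A)⁻¹ Δd with Δd having +120 in the Sector 2 component and 0 elsewhere.
So Δx_1 = L_12 · (+120), where L_12 = adj(I−A)_12 / det(I−A) = 0.2050 / 0.5010.
Δx_1 = 0.2050 × (+120) / 0.5010 = 24.60 / 0.5010 ≈ 49.10.

Δx_1 = 49.10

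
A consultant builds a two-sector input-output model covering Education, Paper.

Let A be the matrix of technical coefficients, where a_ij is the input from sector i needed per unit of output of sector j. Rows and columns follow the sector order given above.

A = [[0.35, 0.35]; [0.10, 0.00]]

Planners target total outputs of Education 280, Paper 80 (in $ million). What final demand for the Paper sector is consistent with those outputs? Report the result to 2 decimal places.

I − A =
  [   0.65    -0.35]
  [  -0.10     1.00]
d = (I − A) x:
  d_E = (+0.65)·280 + (-0.35)·80 = 154.00
  d_P = (-0.10)·280 + (+1.00)·80 = 52.00

d_P = 52.00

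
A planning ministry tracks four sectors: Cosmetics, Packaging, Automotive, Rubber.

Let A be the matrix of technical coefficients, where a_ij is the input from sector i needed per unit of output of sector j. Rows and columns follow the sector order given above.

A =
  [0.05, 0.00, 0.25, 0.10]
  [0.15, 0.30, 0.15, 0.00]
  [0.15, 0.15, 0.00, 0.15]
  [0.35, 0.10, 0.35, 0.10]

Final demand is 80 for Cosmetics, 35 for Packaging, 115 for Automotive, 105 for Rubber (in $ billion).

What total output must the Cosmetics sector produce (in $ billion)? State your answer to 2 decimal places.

I − A =
  [   0.95     0.00    -0.25    -0.10]
  [  -0.15     0.70    -0.15     0.00]
  [  -0.15    -0.15     1.00    -0.15]
  [  -0.35    -0.10    -0.35     0.90]
Compute the cofactors C_ij = (−1)^(i+j)·(3×3 minor ij) of I−A; the adjugate is their transpose:
adj(I−A) = Cᵀ =
  [ 0.57075   0.05275   0.18350   0.09400]
  [ 0.15525   0.71800   0.16200   0.04425]
  [ 0.15375   0.13875   0.57250   0.11250]
  [ 0.29900   0.15425   0.31200   0.61175]
det(I−A) = Σ_j (I−A)_1j·C_1j = (0.95)(0.57075) + (0.00)(0.15525) + (-0.25)(0.15375) + (-0.10)(0.29900) = 0.473875
(I − A)⁻¹ = adj(I−A) / det(I−A) ≈
  [   1.2044     0.1113     0.3872     0.1984]
  [   0.3276     1.5152     0.3419     0.0934]
  [   0.3245     0.2928     1.2081     0.2374]
  [   0.6310     0.3255     0.6584     1.2910]
x = (I − A)⁻¹ d = adj(I−A)·d / det(I−A), with det(I−A) = 0.473875:
  x_C = (0.57075·80 + 0.05275·35 + 0.18350·115 + 0.09400·105) / 0.473875 = 78.47875 / 0.473875 ≈ 165.61
  x_P = (0.15525·80 + 0.71800·35 + 0.16200·115 + 0.04425·105) / 0.473875 = 60.82625 / 0.473875 ≈ 128.36
  x_A = (0.15375·80 + 0.13875·35 + 0.57250·115 + 0.11250·105) / 0.473875 = 94.80625 / 0.473875 ≈ 200.07
  x_R = (0.29900·80 + 0.15425·35 + 0.31200·115 + 0.61175·105) / 0.473875 = 129.4325 / 0.473875 ≈ 273.14

x_C = 165.61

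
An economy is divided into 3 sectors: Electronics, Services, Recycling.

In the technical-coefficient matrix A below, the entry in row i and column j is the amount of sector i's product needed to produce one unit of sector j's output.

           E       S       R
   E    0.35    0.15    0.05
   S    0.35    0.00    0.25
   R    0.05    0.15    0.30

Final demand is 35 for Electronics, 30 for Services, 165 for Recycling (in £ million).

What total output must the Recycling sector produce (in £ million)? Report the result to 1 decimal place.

x_R = 272.2

I − A =
  [   0.65    -0.15    -0.05]
  [  -0.35     1.00    -0.25]
  [  -0.05    -0.15     0.70]
Cofactors of I−A, C_ij = (−1)^(i+j)·(minor ij) (rows/columns in the sector order above):
  C_11 = (1.00)(0.70) − (-0.25)(-0.15) = 0.6625
  C_12 = −[(-0.35)(0.70) − (-0.25)(-0.05)] = 0.2575
  C_13 = (-0.35)(-0.15) − (1.00)(-0.05) = 0.1025
  C_21 = −[(-0.15)(0.70) − (-0.05)(-0.15)] = 0.1125
  C_22 = (0.65)(0.70) − (-0.05)(-0.05) = 0.4525
  C_23 = −[(0.65)(-0.15) − (-0.15)(-0.05)] = 0.1050
  C_31 = (-0.15)(-0.25) − (-0.05)(1.00) = 0.0875
  C_32 = −[(0.65)(-0.25) − (-0.05)(-0.35)] = 0.1800
  C_33 = (0.65)(1.00) − (-0.15)(-0.35) = 0.5975
det(I−A) = Σ_j (I−A)_1j·C_1j = (0.65)(0.6625) + (-0.15)(0.2575) + (-0.05)(0.1025) = 0.386875
adj(I−A) = Cᵀ =
  [ 0.6625   0.1125   0.0875]
  [ 0.2575   0.4525   0.1800]
  [ 0.1025   0.1050   0.5975]
(I − A)⁻¹ = adj(I−A) / det(I−A) ≈
  [   1.7124     0.2908     0.2262]
  [   0.6656     1.1696     0.4653]
  [   0.2649     0.2714     1.5444]
x = (I − A)⁻¹ d = adj(I−A)·d / det(I−A), with det(I−A) = 0.386875:
  x_E = (0.6625·35 + 0.1125·30 + 0.0875·165) / 0.386875 = 41.00 / 0.386875 ≈ 106.0
  x_S = (0.2575·35 + 0.4525·30 + 0.1800·165) / 0.386875 = 52.2875 / 0.386875 ≈ 135.2
  x_R = (0.1025·35 + 0.1050·30 + 0.5975·165) / 0.386875 = 105.325 / 0.386875 ≈ 272.2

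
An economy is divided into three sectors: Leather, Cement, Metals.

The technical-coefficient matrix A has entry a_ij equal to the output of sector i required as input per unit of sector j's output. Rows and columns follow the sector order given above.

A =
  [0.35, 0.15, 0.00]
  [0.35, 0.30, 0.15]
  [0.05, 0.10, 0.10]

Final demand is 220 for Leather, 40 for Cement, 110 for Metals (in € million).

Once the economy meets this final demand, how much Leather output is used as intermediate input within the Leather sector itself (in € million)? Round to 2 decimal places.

I − A =
  [   0.65    -0.15     0.00]
  [  -0.35     0.70    -0.15]
  [  -0.05    -0.10     0.90]
Cofactors of I−A, C_ij = (−1)^(i+j)·(minor ij) (rows/columns in the sector order above):
  C_11 = (0.70)(0.90) − (-0.15)(-0.10) = 0.6150
  C_12 = −[(-0.35)(0.90) − (-0.15)(-0.05)] = 0.3225
  C_13 = (-0.35)(-0.10) − (0.70)(-0.05) = 0.0700
  C_21 = −[(-0.15)(0.90) − (0.00)(-0.10)] = 0.1350
  C_22 = (0.65)(0.90) − (0.00)(-0.05) = 0.5850
  C_23 = −[(0.65)(-0.10) − (-0.15)(-0.05)] = 0.0725
  C_31 = (-0.15)(-0.15) − (0.00)(0.70) = 0.0225
  C_32 = −[(0.65)(-0.15) − (0.00)(-0.35)] = 0.0975
  C_33 = (0.65)(0.70) − (-0.15)(-0.35) = 0.4025
det(I−A) = Σ_j (I−A)_1j·C_1j = (0.65)(0.6150) + (-0.15)(0.3225) + (0.00)(0.0700) = 0.351375
adj(I−A) = Cᵀ =
  [ 0.6150   0.1350   0.0225]
  [ 0.3225   0.5850   0.0975]
  [ 0.0700   0.0725   0.4025]
(I − A)⁻¹ = adj(I−A) / det(I−A) ≈
  [   1.7503     0.3842     0.0640]
  [   0.9178     1.6649     0.2775]
  [   0.1992     0.2063     1.1455]
First solve x = (I − A)⁻¹ d = adj(I−A)·d / det(I−A); in particular x_L = (0.6150·220 + 0.1350·40 + 0.0225·110) / 0.351375 = 143.175 / 0.351375 ≈ 407.4707.
Intermediate flow from L to L: z_LL = a_LL · x_L = 0.35 × 143.175 / 0.351375 = 50.11125 / 0.351375 ≈ 142.61.

z_LL = 142.61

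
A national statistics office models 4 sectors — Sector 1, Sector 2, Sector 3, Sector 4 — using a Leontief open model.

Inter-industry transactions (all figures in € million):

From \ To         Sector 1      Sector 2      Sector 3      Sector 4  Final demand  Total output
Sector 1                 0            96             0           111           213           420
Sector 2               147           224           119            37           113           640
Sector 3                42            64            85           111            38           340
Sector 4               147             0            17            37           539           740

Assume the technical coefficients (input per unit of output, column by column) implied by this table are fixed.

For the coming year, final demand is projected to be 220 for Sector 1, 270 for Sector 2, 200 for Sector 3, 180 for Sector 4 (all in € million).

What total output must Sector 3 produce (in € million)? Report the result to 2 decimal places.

x_3 = 523.48

Technical coefficients a_ij = z_ij / X_j:
  a_11 = 0/420 = 0.00, a_21 = 147/420 = 0.35, a_31 = 42/420 = 0.10, a_41 = 147/420 = 0.35
  a_12 = 96/640 = 0.15, a_22 = 224/640 = 0.35, a_32 = 64/640 = 0.10, a_42 = 0/640 = 0.00
  a_13 = 0/340 = 0.00, a_23 = 119/340 = 0.35, a_33 = 85/340 = 0.25, a_43 = 17/340 = 0.05
  a_14 = 111/740 = 0.15, a_24 = 37/740 = 0.05, a_34 = 111/740 = 0.15, a_44 = 37/740 = 0.05
I − A =
  [   1.00    -0.15     0.00    -0.15]
  [  -0.35     0.65    -0.35    -0.05]
  [  -0.10    -0.10     0.75    -0.15]
  [  -0.35     0.00    -0.05     0.95]
Compute the cofactors C_ij = (−1)^(i+j)·(3×3 minor ij) of I−A; the adjugate is their transpose:
adj(I−A) = Cᵀ =
  [ 0.424750   0.106500   0.055125   0.081375]
  [ 0.311750   0.664875   0.319250   0.134625]
  [ 0.130875   0.111875   0.530875   0.110375]
  [ 0.163375   0.045125   0.048250   0.407875]
det(I−A) = Σ_j (I−A)_1j·C_1j = (1.00)(0.424750) + (-0.15)(0.311750) + (0.00)(0.130875) + (-0.15)(0.163375) = 0.35348125
(I − A)⁻¹ = adj(I−A) / det(I−A) ≈
  [   1.2016     0.3013     0.1559     0.2302]
  [   0.8819     1.8809     0.9032     0.3809]
  [   0.3702     0.3165     1.5018     0.3123]
  [   0.4622     0.1277     0.1365     1.1539]
x = (I − A)⁻¹ d = adj(I−A)·d / det(I−A), with det(I−A) = 0.35348125:
  x_1 = (0.424750·220 + 0.106500·270 + 0.055125·200 + 0.081375·180) / 0.35348125 = 147.8725 / 0.35348125 ≈ 418.33
  x_2 = (0.311750·220 + 0.664875·270 + 0.319250·200 + 0.134625·180) / 0.35348125 = 336.18375 / 0.35348125 ≈ 951.07
  x_3 = (0.130875·220 + 0.111875·270 + 0.530875·200 + 0.110375·180) / 0.35348125 = 185.04125 / 0.35348125 ≈ 523.48
  x_4 = (0.163375·220 + 0.045125·270 + 0.048250·200 + 0.407875·180) / 0.35348125 = 131.19375 / 0.35348125 ≈ 371.15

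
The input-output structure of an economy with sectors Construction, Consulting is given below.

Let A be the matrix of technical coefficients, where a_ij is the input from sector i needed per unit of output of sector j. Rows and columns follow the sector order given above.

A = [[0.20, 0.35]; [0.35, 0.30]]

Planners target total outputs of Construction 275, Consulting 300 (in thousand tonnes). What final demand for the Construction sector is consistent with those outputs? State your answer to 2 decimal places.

I − A =
  [   0.80    -0.35]
  [  -0.35     0.70]
d = (I − A) x:
  d_1 = (+0.80)·275 + (-0.35)·300 = 115.00
  d_2 = (-0.35)·275 + (+0.70)·300 = 113.75

d_1 = 115.00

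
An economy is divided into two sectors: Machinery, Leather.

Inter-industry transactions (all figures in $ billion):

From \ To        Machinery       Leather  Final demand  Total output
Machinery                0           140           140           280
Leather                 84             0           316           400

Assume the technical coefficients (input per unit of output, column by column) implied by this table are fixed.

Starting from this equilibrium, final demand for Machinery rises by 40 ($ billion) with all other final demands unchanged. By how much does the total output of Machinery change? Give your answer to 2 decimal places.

Δx_1 = 44.69

Technical coefficients a_ij = z_ij / X_j:
  a_11 = 0/280 = 0.00, a_21 = 84/280 = 0.30
  a_12 = 140/400 = 0.35, a_22 = 0/400 = 0.00
I − A =
  [   1.00    -0.35]
  [  -0.30     1.00]
det(I−A) = (1.00)(1.00) − (-0.35)(-0.30) = 0.8950
adj(I−A) = [[1.00, 0.35], [0.30, 1.00]]
(I − A)⁻¹ = adj(I−A) / det(I−A) ≈
  [   1.1173     0.3911]
  [   0.3352     1.1173]
Δx = (I − A)⁻¹ Δd with Δd having +40 in the Machinery component and 0 elsewhere.
So Δx_1 = L_11 · (+40), where L_11 = adj(I−A)_11 / det(I−A) = 1.00 / 0.8950.
Δx_1 = 1.00 × (+40) / 0.8950 = 40.00 / 0.8950 ≈ 44.69.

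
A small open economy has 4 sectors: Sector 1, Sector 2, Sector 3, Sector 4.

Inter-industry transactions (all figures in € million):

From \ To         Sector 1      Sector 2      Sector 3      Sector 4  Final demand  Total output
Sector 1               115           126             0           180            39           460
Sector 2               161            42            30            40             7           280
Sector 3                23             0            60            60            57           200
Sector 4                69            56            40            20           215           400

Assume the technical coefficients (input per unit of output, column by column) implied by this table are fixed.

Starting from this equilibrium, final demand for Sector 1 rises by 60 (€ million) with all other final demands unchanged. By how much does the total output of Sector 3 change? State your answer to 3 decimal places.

Technical coefficients a_ij = z_ij / X_j:
  a_11 = 115/460 = 0.25, a_21 = 161/460 = 0.35, a_31 = 23/460 = 0.05, a_41 = 69/460 = 0.15
  a_12 = 126/280 = 0.45, a_22 = 42/280 = 0.15, a_32 = 0/280 = 0.00, a_42 = 56/280 = 0.20
  a_13 = 0/200 = 0.00, a_23 = 30/200 = 0.15, a_33 = 60/200 = 0.30, a_43 = 40/200 = 0.20
  a_14 = 180/400 = 0.45, a_24 = 40/400 = 0.10, a_34 = 60/400 = 0.15, a_44 = 20/400 = 0.05
I − A =
  [   0.75    -0.45     0.00    -0.45]
  [  -0.35     0.85    -0.15    -0.10]
  [  -0.05     0.00     0.70    -0.15]
  [  -0.15    -0.20    -0.20     0.95]
Compute the cofactors C_ij = (−1)^(i+j)·(3×3 minor ij) of I−A; the adjugate is their transpose:
adj(I−A) = Cᵀ =
  [ 0.521250   0.348750   0.163125   0.309375]
  [ 0.244250   0.424500   0.143250   0.183000]
  [ 0.069000   0.058500   0.345375   0.093375]
  [ 0.148250   0.156750   0.128625   0.332625]
det(I−A) = Σ_j (I−A)_1j·C_1j = (0.75)(0.521250) + (-0.45)(0.244250) + (0.00)(0.069000) + (-0.45)(0.148250) = 0.2143125
(I − A)⁻¹ = adj(I−A) / det(I−A) ≈
  [   2.4322     1.6273     0.7612     1.4436]
  [   1.1397     1.9808     0.6684     0.8539]
  [   0.3220     0.2730     1.6115     0.4357]
  [   0.6917     0.7314     0.6002     1.5521]
Δx = (I − A)⁻¹ Δd with Δd having +60 in the Sector 1 component and 0 elsewhere.
So Δx_3 = L_31 · (+60), where L_31 = adj(I−A)_31 / det(I−A) = 0.069000 / 0.2143125.
Δx_3 = 0.069000 × (+60) / 0.2143125 = 4.14 / 0.2143125 ≈ 19.318.

Δx_3 = 19.318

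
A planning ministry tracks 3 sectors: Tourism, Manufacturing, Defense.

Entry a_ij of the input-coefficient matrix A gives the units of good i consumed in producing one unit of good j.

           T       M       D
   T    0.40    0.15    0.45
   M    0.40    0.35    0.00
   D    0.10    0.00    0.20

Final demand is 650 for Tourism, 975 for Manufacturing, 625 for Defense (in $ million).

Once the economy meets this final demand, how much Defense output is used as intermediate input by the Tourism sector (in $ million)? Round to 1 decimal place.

I − A =
  [   0.60    -0.15    -0.45]
  [  -0.40     0.65     0.00]
  [  -0.10     0.00     0.80]
Cofactors of I−A, C_ij = (−1)^(i+j)·(minor ij) (rows/columns in the sector order above):
  C_11 = (0.65)(0.80) − (0.00)(0.00) = 0.5200
  C_12 = −[(-0.40)(0.80) − (0.00)(-0.10)] = 0.3200
  C_13 = (-0.40)(0.00) − (0.65)(-0.10) = 0.0650
  C_21 = −[(-0.15)(0.80) − (-0.45)(0.00)] = 0.1200
  C_22 = (0.60)(0.80) − (-0.45)(-0.10) = 0.4350
  C_23 = −[(0.60)(0.00) − (-0.15)(-0.10)] = 0.0150
  C_31 = (-0.15)(0.00) − (-0.45)(0.65) = 0.2925
  C_32 = −[(0.60)(0.00) − (-0.45)(-0.40)] = 0.1800
  C_33 = (0.60)(0.65) − (-0.15)(-0.40) = 0.3300
det(I−A) = Σ_j (I−A)_1j·C_1j = (0.60)(0.5200) + (-0.15)(0.3200) + (-0.45)(0.0650) = 0.23475
adj(I−A) = Cᵀ =
  [ 0.5200   0.1200   0.2925]
  [ 0.3200   0.4350   0.1800]
  [ 0.0650   0.0150   0.3300]
(I − A)⁻¹ = adj(I−A) / det(I−A) ≈
  [   2.2151     0.5112     1.2460]
  [   1.3632     1.8530     0.7668]
  [   0.2769     0.0639     1.4058]
First solve x = (I − A)⁻¹ d = adj(I−A)·d / det(I−A); in particular x_T = (0.5200·650 + 0.1200·975 + 0.2925·625) / 0.23475 = 637.8125 / 0.23475 ≈ 2716.986.
Intermediate flow from D to T: z_DT = a_DT · x_T = 0.10 × 637.8125 / 0.23475 = 63.78125 / 0.23475 ≈ 271.7.

z_DT = 271.7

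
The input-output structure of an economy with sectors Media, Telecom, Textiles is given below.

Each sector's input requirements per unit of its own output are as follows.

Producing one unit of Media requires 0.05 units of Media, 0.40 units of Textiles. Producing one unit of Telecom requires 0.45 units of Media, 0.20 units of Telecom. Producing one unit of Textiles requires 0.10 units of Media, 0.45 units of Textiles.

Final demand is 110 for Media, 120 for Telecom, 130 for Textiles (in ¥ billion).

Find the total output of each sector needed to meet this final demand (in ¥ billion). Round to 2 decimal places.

x_1 = 229.27, x_2 = 150.00, x_3 = 403.11

I − A =
  [   0.95    -0.45    -0.10]
  [   0.00     0.80     0.00]
  [  -0.40     0.00     0.55]
Cofactors of I−A, C_ij = (−1)^(i+j)·(minor ij) (rows/columns in the sector order above):
  C_11 = (0.80)(0.55) − (0.00)(0.00) = 0.4400
  C_12 = −[(0.00)(0.55) − (0.00)(-0.40)] = 0.0000
  C_13 = (0.00)(0.00) − (0.80)(-0.40) = 0.3200
  C_21 = −[(-0.45)(0.55) − (-0.10)(0.00)] = 0.2475
  C_22 = (0.95)(0.55) − (-0.10)(-0.40) = 0.4825
  C_23 = −[(0.95)(0.00) − (-0.45)(-0.40)] = 0.1800
  C_31 = (-0.45)(0.00) − (-0.10)(0.80) = 0.0800
  C_32 = −[(0.95)(0.00) − (-0.10)(0.00)] = 0.0000
  C_33 = (0.95)(0.80) − (-0.45)(0.00) = 0.7600
det(I−A) = Σ_j (I−A)_1j·C_1j = (0.95)(0.4400) + (-0.45)(0.0000) + (-0.10)(0.3200) = 0.3860
adj(I−A) = Cᵀ =
  [ 0.4400   0.2475   0.0800]
  [ 0.0000   0.4825   0.0000]
  [ 0.3200   0.1800   0.7600]
(I − A)⁻¹ = adj(I−A) / det(I−A) ≈
  [   1.1399     0.6412     0.2073]
  [   0.0000     1.2500     0.0000]
  [   0.8290     0.4663     1.9689]
x = (I − A)⁻¹ d = adj(I−A)·d / det(I−A), with det(I−A) = 0.3860:
  x_1 = (0.4400·110 + 0.2475·120 + 0.0800·130) / 0.3860 = 88.50 / 0.3860 ≈ 229.27
  x_2 = (0.0000·110 + 0.4825·120 + 0.0000·130) / 0.3860 = 57.90 / 0.3860 = 150.00
  x_3 = (0.3200·110 + 0.1800·120 + 0.7600·130) / 0.3860 = 155.60 / 0.3860 ≈ 403.11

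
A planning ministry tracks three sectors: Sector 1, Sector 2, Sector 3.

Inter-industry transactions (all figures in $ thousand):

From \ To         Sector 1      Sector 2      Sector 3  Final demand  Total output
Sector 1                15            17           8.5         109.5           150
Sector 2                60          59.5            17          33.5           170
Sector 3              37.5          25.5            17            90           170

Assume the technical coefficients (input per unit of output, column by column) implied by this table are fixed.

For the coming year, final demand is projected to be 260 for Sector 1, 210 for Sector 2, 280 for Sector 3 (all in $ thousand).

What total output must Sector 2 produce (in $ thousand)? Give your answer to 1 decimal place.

x_2 = 643.9

Technical coefficients a_ij = z_ij / X_j:
  a_11 = 15/150 = 0.10, a_21 = 60/150 = 0.40, a_31 = 37.5/150 = 0.25
  a_12 = 17/170 = 0.10, a_22 = 59.5/170 = 0.35, a_32 = 25.5/170 = 0.15
  a_13 = 8.5/170 = 0.05, a_23 = 17/170 = 0.10, a_33 = 17/170 = 0.10
I − A =
  [   0.90    -0.10    -0.05]
  [  -0.40     0.65    -0.10]
  [  -0.25    -0.15     0.90]
Cofactors of I−A, C_ij = (−1)^(i+j)·(minor ij) (rows/columns in the sector order above):
  C_11 = (0.65)(0.90) − (-0.10)(-0.15) = 0.5700
  C_12 = −[(-0.40)(0.90) − (-0.10)(-0.25)] = 0.3850
  C_13 = (-0.40)(-0.15) − (0.65)(-0.25) = 0.2225
  C_21 = −[(-0.10)(0.90) − (-0.05)(-0.15)] = 0.0975
  C_22 = (0.90)(0.90) − (-0.05)(-0.25) = 0.7975
  C_23 = −[(0.90)(-0.15) − (-0.10)(-0.25)] = 0.1600
  C_31 = (-0.10)(-0.10) − (-0.05)(0.65) = 0.0425
  C_32 = −[(0.90)(-0.10) − (-0.05)(-0.40)] = 0.1100
  C_33 = (0.90)(0.65) − (-0.10)(-0.40) = 0.5450
det(I−A) = Σ_j (I−A)_1j·C_1j = (0.90)(0.5700) + (-0.10)(0.3850) + (-0.05)(0.2225) = 0.463375
adj(I−A) = Cᵀ =
  [ 0.5700   0.0975   0.0425]
  [ 0.3850   0.7975   0.1100]
  [ 0.2225   0.1600   0.5450]
(I − A)⁻¹ = adj(I−A) / det(I−A) ≈
  [   1.2301     0.2104     0.0917]
  [   0.8309     1.7211     0.2374]
  [   0.4802     0.3453     1.1762]
x = (I − A)⁻¹ d = adj(I−A)·d / det(I−A), with det(I−A) = 0.463375:
  x_1 = (0.5700·260 + 0.0975·210 + 0.0425·280) / 0.463375 = 180.575 / 0.463375 ≈ 389.7
  x_2 = (0.3850·260 + 0.7975·210 + 0.1100·280) / 0.463375 = 298.375 / 0.463375 ≈ 643.9
  x_3 = (0.2225·260 + 0.1600·210 + 0.5450·280) / 0.463375 = 244.05 / 0.463375 ≈ 526.7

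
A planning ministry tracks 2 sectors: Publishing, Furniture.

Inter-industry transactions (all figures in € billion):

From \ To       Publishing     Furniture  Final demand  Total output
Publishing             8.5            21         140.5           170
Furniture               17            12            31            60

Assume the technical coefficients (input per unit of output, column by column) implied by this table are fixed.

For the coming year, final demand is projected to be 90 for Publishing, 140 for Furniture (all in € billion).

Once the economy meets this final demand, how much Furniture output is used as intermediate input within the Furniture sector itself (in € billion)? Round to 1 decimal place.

Technical coefficients a_ij = z_ij / X_j:
  a_11 = 8.5/170 = 0.05, a_21 = 17/170 = 0.10
  a_12 = 21/60 = 0.35, a_22 = 12/60 = 0.20
I − A =
  [   0.95    -0.35]
  [  -0.10     0.80]
det(I−A) = (0.95)(0.80) − (-0.35)(-0.10) = 0.7250
adj(I−A) = [[0.80, 0.35], [0.10, 0.95]]
(I − A)⁻¹ = adj(I−A) / det(I−A) ≈
  [   1.1034     0.4828]
  [   0.1379     1.3103]
First solve x = (I − A)⁻¹ d = adj(I−A)·d / det(I−A); in particular x_2 = (0.10·90 + 0.95·140) / 0.7250 = 142.00 / 0.7250 ≈ 195.862.
Intermediate flow from 2 to 2: z_22 = a_22 · x_2 = 0.20 × 142.00 / 0.7250 = 28.40 / 0.7250 ≈ 39.2.

z_22 = 39.2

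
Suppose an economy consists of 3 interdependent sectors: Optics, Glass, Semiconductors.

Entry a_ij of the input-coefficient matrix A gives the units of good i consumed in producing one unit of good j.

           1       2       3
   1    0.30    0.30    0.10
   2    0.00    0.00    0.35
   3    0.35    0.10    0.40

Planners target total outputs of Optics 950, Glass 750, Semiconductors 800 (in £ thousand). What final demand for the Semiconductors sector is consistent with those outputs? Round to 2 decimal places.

I − A =
  [   0.70    -0.30    -0.10]
  [   0.00     1.00    -0.35]
  [  -0.35    -0.10     0.60]
d = (I − A) x:
  d_1 = (+0.70)·950 + (-0.30)·750 + (-0.10)·800 = 360.00
  d_2 = (+0.00)·950 + (+1.00)·750 + (-0.35)·800 = 470.00
  d_3 = (-0.35)·950 + (-0.10)·750 + (+0.60)·800 = 72.50

d_3 = 72.50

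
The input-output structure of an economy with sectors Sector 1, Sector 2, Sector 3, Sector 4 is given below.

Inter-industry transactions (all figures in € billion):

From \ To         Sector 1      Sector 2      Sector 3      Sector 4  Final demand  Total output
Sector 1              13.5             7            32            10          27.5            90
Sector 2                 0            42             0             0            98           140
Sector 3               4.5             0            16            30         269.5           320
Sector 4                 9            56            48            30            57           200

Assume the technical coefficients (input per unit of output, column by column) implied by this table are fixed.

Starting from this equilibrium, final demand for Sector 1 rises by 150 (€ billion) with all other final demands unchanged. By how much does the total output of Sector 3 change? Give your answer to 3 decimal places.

Technical coefficients a_ij = z_ij / X_j:
  a_11 = 13.5/90 = 0.15, a_21 = 0/90 = 0.00, a_31 = 4.5/90 = 0.05, a_41 = 9/90 = 0.10
  a_12 = 7/140 = 0.05, a_22 = 42/140 = 0.30, a_32 = 0/140 = 0.00, a_42 = 56/140 = 0.40
  a_13 = 32/320 = 0.10, a_23 = 0/320 = 0.00, a_33 = 16/320 = 0.05, a_43 = 48/320 = 0.15
  a_14 = 10/200 = 0.05, a_24 = 0/200 = 0.00, a_34 = 30/200 = 0.15, a_44 = 30/200 = 0.15
I − A =
  [   0.85    -0.05    -0.10    -0.05]
  [   0.00     0.70     0.00     0.00]
  [  -0.05     0.00     0.95    -0.15]
  [  -0.10    -0.40    -0.15     0.85]
Compute the cofactors C_ij = (−1)^(i+j)·(3×3 minor ij) of I−A; the adjugate is their transpose:
adj(I−A) = Cᵀ =
  [ 0.549500   0.064250   0.064750   0.043750]
  [ 0.000000   0.656375   0.000000   0.000000]
  [ 0.040250   0.054875   0.502250   0.091000]
  [ 0.071750   0.326125   0.096250   0.561750]
det(I−A) = Σ_j (I−A)_1j·C_1j = (0.85)(0.549500) + (-0.05)(0.000000) + (-0.10)(0.040250) + (-0.05)(0.071750) = 0.4594625
(I − A)⁻¹ = adj(I−A) / det(I−A) ≈
  [   1.1960     0.1398     0.1409     0.0952]
  [   0.0000     1.4286     0.0000     0.0000]
  [   0.0876     0.1194     1.0931     0.1981]
  [   0.1562     0.7098     0.2095     1.2226]
Δx = (I − A)⁻¹ Δd with Δd having +150 in the Sector 1 component and 0 elsewhere.
So Δx_3 = L_31 · (+150), where L_31 = adj(I−A)_31 / det(I−A) = 0.040250 / 0.4594625.
Δx_3 = 0.040250 × (+150) / 0.4594625 = 6.0375 / 0.4594625 ≈ 13.140.

Δx_3 = 13.140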